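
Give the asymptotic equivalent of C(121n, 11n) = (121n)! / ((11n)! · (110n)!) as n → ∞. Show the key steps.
C(121n, 11n) ~ (285311670611/10000000000)^(11n) · sqrt(11/(20π·11n))

Write N = 11n. Apply Stirling to each factorial:
  (11N)! ~ sqrt(2π·11N) · (11N/e)^(11N),
  N! ~ sqrt(2π N) · (N/e)^N,
  (10N)! ~ sqrt(2π·10N) · (10N/e)^(10N).
The exponential factors combine to (11N)^(11N) / (N^N · (10N)^(10N)) = 11^(11N)/10^(10N) = (11^11/10^10)^N = (285311670611/10000000000)^N.
The square-root prefactors combine to sqrt(2π·11N) / (sqrt(2π N)·sqrt(2π·10N)) = sqrt(11 / (2π·10·N)) = sqrt(11/(20π·11n)).
Substituting N = 11n: C(121n, 11n) ~ (285311670611/10000000000)^(11n) · sqrt(11/(20π·11n)).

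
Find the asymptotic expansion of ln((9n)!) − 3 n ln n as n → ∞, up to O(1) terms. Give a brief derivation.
ln((9n)!) − 3 n ln n = 6 n ln n + 9(ln 9 − 1) n + (1/2) ln(2π·9n) + O(1/n)

Stirling: ln((9n)!) = 9n ln(9n) − 9n + (1/2) ln(2π·9n) + O(1/n).
Expand 9n ln(9n) = 9n (ln n + ln 9) = 9n ln n + 9n ln 9.
Subtract 3n ln n: leading term is (9 − 3) n ln n = 6 n ln n. The next term is 9n ln 9 − 9n = 9(ln 9 − 1) n. Then the (1/2) ln(2π·9n) correction.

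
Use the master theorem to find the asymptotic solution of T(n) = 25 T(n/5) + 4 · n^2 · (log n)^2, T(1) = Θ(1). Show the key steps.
T(n) = Θ(n^2 · (log n)^3)

Here log_5 25 = 2 and f(n) = 4 · n^2 · (log n)^2 = Θ(n^(log_5 25) · (log n)^2). This is the extended Case 2 of the master theorem (f matches the critical exponent up to log factors), giving T(n) = Θ(n^(log_5 25) · (log n)^(2+1)) = Θ(n^2 · (log n)^3).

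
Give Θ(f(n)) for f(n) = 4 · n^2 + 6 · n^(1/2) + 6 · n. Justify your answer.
f(n) ∈ Θ(n^2)

Compare the terms by growth order. For large n, n^a · (log n)^b dominates n^a' · (log n)^b' iff a > a', or (a = a' and b > b'). Ranking the 3 terms shows the dominant one is 4 · n^2. Hence f(n) ∈ Θ(n^2).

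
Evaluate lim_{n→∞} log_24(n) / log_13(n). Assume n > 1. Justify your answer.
lim = ln(13) / ln(24) = log_24(13)

Change of base: log_24(n) = ln n / ln 24 and log_13(n) = ln n / ln 13. The ratio is (ln n / ln 24) · (ln 13 / ln n) = ln 13 / ln 24, a constant independent of n. So the limit is ln 13 / ln 24 = log_24(13).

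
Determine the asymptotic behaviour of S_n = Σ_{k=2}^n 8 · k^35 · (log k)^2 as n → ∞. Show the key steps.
S_n ~ 2 · n^36 · (log n)^2 / 9

By integral comparison, S_n = ∫_1^n 8 · x^35 · (log x)^2 dx + O(n^35 · (log n)^2). For the integral, the leading term of ∫_1^n x^35 (log x)^2 dx is n^36/36 · (log n)^2 (by repeated integration by parts; each step lowers the log-exponent and produces a relatively O(1/log n) correction). Hence S_n ~ 2 · n^36 · (log n)^2 / 9.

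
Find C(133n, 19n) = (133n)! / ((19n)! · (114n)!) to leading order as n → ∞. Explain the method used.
C(133n, 19n) ~ (823543/46656)^(19n) · sqrt(7/(12π·19n))

Write N = 19n. Apply Stirling to each factorial:
  (7N)! ~ sqrt(2π·7N) · (7N/e)^(7N),
  N! ~ sqrt(2π N) · (N/e)^N,
  (6N)! ~ sqrt(2π·6N) · (6N/e)^(6N).
The exponential factors combine to (7N)^(7N) / (N^N · (6N)^(6N)) = 7^(7N)/6^(6N) = (7^7/6^6)^N = (823543/46656)^N.
The square-root prefactors combine to sqrt(2π·7N) / (sqrt(2π N)·sqrt(2π·6N)) = sqrt(7 / (2π·6·N)) = sqrt(7/(12π·19n)).
Substituting N = 19n: C(133n, 19n) ~ (823543/46656)^(19n) · sqrt(7/(12π·19n)).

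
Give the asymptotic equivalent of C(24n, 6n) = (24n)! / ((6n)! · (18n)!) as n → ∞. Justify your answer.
C(24n, 6n) ~ (256/27)^(6n) · sqrt(2/(3π·6n))

Write N = 6n. Apply Stirling to each factorial:
  (4N)! ~ sqrt(2π·4N) · (4N/e)^(4N),
  N! ~ sqrt(2π N) · (N/e)^N,
  (3N)! ~ sqrt(2π·3N) · (3N/e)^(3N).
The exponential factors combine to (4N)^(4N) / (N^N · (3N)^(3N)) = 4^(4N)/3^(3N) = (4^4/3^3)^N = (256/27)^N.
The square-root prefactors combine to sqrt(2π·4N) / (sqrt(2π N)·sqrt(2π·3N)) = sqrt(4 / (2π·3·N)) = sqrt(2/(3π·6n)).
Substituting N = 6n: C(24n, 6n) ~ (256/27)^(6n) · sqrt(2/(3π·6n)).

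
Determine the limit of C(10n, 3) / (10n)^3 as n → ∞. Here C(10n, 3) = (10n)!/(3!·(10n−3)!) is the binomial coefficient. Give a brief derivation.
lim = 1/3! = 1/6

With N = 10n → ∞: C(N, 3) / N^3 = [N(N−1)…(N−2)] / (3! · N^3) = (1/3!) · 1 · (1 − 1/(10n)) · (1 − 2/(10n)). Each factor → 1 as N → ∞, so the limit is 1/3! = 1/6.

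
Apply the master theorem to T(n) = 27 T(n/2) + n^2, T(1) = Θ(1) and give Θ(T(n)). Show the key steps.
T(n) = Θ(n^(log_2 27))

Master theorem: compare f(n) = n^2 to n^(log_2 27) where log_2 27 ≈ 4.755. Since 2 < log_2 27, we have f(n) = O(n^(log_2 27 − ε)) for some ε > 0 — Case 1. Hence T(n) = Θ(n^(log_2 27)).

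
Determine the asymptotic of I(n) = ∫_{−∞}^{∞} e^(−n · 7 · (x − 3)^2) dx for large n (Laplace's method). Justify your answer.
I(n) = sqrt(π/(7n))

Here φ(x) = 7 · (x − 3)^2 has its unique minimum at x* = 3 with φ(x*) = 0 and φ''(x*) = 14. Laplace's method gives
  I(n) ~ e^(−n φ(x*)) · sqrt(2π / (n · φ''(x*))) = sqrt(2π / (14n)) = sqrt(π/(7n)).
This is exact: substituting u = (x − 3)·sqrt(7n) gives I(n) = (1/sqrt(7n)) ∫_{−∞}^{∞} e^(−u^2) du = sqrt(π/(7n)).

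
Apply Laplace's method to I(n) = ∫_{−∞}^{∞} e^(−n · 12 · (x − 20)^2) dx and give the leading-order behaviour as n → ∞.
I(n) = sqrt(π/(12n))

Here φ(x) = 12 · (x − 20)^2 has its unique minimum at x* = 20 with φ(x*) = 0 and φ''(x*) = 24. Laplace's method gives
  I(n) ~ e^(−n φ(x*)) · sqrt(2π / (n · φ''(x*))) = sqrt(2π / (24n)) = sqrt(π/(12n)).
This is exact: substituting u = (x − 20)·sqrt(12n) gives I(n) = (1/sqrt(12n)) ∫_{−∞}^{∞} e^(−u^2) du = sqrt(π/(12n)).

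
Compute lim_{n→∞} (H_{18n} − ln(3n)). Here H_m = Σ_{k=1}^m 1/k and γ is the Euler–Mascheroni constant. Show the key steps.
lim = ln 6 + γ

By Euler-Maclaurin, H_m = ln m + γ + O(1/m). So
  H_{18n} − ln(3n) = ln(18n) + γ − ln(3n) + O(1/n)
                       = ln(18/3) + γ + O(1/n).
Hence the limit is ln(18/3) + γ (= ln 6).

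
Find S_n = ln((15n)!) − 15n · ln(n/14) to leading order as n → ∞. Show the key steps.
S_n ~ 15n · (ln 210 − 1) + O(ln n)

Stirling: ln((15n)!) = 15n ln(15n) − 15n + O(ln n).
  S_n = 15n ln(15n) − 15n − 15n ln(n/14) + O(ln n)
      = 15n ln(15n) − 15n ln n + 15n ln 14 − 15n + O(ln n)
      = 15n ln 15 + 15n ln 14 − 15n + O(ln n)
      = 15n (ln 210 − 1) + O(ln n).
Numerically ln(210) − 1 ≈ 4.3471.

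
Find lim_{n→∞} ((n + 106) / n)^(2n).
lim = e^212

Rewrite as (1 + 106/n)^(2n). By the standard limit (1 + x/n)^n → e^x, we have (1 + 106/n)^n → e^106, and raising to the 2nd power gives e^212.
More precisely, ln[(1 + 106/n)^(2n)] = 2n · ln(1 + 106/n) = 2n · (106/n + O(1/n^2)) = 212 + O(1/n) → 212.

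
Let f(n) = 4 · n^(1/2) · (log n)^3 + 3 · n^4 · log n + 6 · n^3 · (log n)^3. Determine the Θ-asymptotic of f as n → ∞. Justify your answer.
f(n) ∈ Θ(n^4 · log n)

Compare the terms by growth order. For large n, n^a · (log n)^b dominates n^a' · (log n)^b' iff a > a', or (a = a' and b > b'). Ranking the 3 terms shows the dominant one is 3 · n^4 · log n. Hence f(n) ∈ Θ(n^4 · log n).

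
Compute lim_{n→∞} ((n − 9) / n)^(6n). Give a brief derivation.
lim = e^(−54)

Rewrite as (1 − 9/n)^(6n). By the standard limit (1 + x/n)^n → e^x, we have (1 − 9/n)^n → e^(−9), and raising to the 6th power gives e^(−54).
More precisely, ln[(1 − 9/n)^(6n)] = 6n · ln(1 − 9/n) = 6n · (-9/n + O(1/n^2)) = -54 + O(1/n) → -54.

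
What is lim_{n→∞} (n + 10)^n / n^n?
lim = e^10

Rewrite as (1 + 10/n)^(n). By the standard limit (1 + x/n)^n → e^x, we have (1 + 10/n)^n → e^10, and raising to the 1st power gives e^10.
More precisely, ln[(1 + 10/n)^(n)] = n · ln(1 + 10/n) = n · (10/n + O(1/n^2)) = 10 + O(1/n) → 10.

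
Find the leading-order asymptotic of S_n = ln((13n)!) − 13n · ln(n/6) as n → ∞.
S_n ~ 13n · (ln 78 − 1) + O(ln n)

Stirling: ln((13n)!) = 13n ln(13n) − 13n + O(ln n).
  S_n = 13n ln(13n) − 13n − 13n ln(n/6) + O(ln n)
      = 13n ln(13n) − 13n ln n + 13n ln 6 − 13n + O(ln n)
      = 13n ln 13 + 13n ln 6 − 13n + O(ln n)
      = 13n (ln 78 − 1) + O(ln n).
Numerically ln(78) − 1 ≈ 3.3567.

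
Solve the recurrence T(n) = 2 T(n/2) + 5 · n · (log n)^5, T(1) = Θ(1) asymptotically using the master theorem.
T(n) = Θ(n · (log n)^6)

Here log_2 2 = 1 and f(n) = 5 · n · (log n)^5 = Θ(n^(log_2 2) · (log n)^5). This is the extended Case 2 of the master theorem (f matches the critical exponent up to log factors), giving T(n) = Θ(n^(log_2 2) · (log n)^(5+1)) = Θ(n · (log n)^6).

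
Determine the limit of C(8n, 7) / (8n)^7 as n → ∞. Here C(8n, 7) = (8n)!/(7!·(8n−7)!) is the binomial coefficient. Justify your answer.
lim = 1/7! = 1/5040

With N = 8n → ∞: C(N, 7) / N^7 = [N(N−1)…(N−6)] / (7! · N^7) = (1/7!) · 1 · (1 − 1/(8n)) · … · (1 − 6/(8n)). Each factor → 1 as N → ∞, so the limit is 1/7! = 1/5040.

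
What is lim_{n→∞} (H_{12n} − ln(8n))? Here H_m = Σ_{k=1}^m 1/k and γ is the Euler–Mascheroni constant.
lim = ln(3/2) + γ

By Euler-Maclaurin, H_m = ln m + γ + O(1/m). So
  H_{12n} − ln(8n) = ln(12n) + γ − ln(8n) + O(1/n)
                       = ln(12/8) + γ + O(1/n).
Hence the limit is ln(12/8) + γ (= ln(3/2)).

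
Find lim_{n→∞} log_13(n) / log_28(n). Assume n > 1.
lim = ln(28) / ln(13) = log_13(28)

Change of base: log_13(n) = ln n / ln 13 and log_28(n) = ln n / ln 28. The ratio is (ln n / ln 13) · (ln 28 / ln n) = ln 28 / ln 13, a constant independent of n. So the limit is ln 28 / ln 13 = log_13(28).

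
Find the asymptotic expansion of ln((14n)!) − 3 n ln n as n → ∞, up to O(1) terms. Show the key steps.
ln((14n)!) − 3 n ln n = 11 n ln n + 14(ln 14 − 1) n + (1/2) ln(2π·14n) + O(1/n)

Stirling: ln((14n)!) = 14n ln(14n) − 14n + (1/2) ln(2π·14n) + O(1/n).
Expand 14n ln(14n) = 14n (ln n + ln 14) = 14n ln n + 14n ln 14.
Subtract 3n ln n: leading term is (14 − 3) n ln n = 11 n ln n. The next term is 14n ln 14 − 14n = 14(ln 14 − 1) n. Then the (1/2) ln(2π·14n) correction.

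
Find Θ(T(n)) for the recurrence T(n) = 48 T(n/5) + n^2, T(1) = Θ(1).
T(n) = Θ(n^(log_5 48))

Master theorem: compare f(n) = n^2 to n^(log_5 48) where log_5 48 ≈ 2.405. Since 2 < log_5 48, we have f(n) = O(n^(log_5 48 − ε)) for some ε > 0 — Case 1. Hence T(n) = Θ(n^(log_5 48)).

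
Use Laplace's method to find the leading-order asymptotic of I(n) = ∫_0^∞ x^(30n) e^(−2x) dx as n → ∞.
I(n) ~ (sqrt(2π·30n) / 2) · (30n/(2e))^(30n)

Write the integrand as exp(30n ln x − 2x) and set f(x) = 30n ln x − 2x. Then f'(x) = 30n/x − 2 = 0 at x* = 30n/2, and f''(x*) = −30n/x*^2 = −2^2/(30n). Laplace's method (interior maximum) gives
  I(n) ~ e^(f(x*)) · sqrt(2π / |f''(x*)|)
        = exp(30n ln(30n/2) − 30n) · sqrt(2π · 30n / 2^2)
        = (30n/2)^(30n) e^(−30n) · sqrt(2π·30n) / 2
        = (sqrt(2π·30n) / 2) · (30n/(2e))^(30n).
This matches Γ(30n+1)/2^(30n+1) with Stirling applied to Γ.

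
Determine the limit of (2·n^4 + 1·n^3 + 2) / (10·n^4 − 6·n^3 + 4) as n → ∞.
lim = 2/10 = 1/5

For large n the leading n^4 terms dominate both numerator and denominator. Dividing top and bottom by n^4, every other term tends to 0, leaving 2/10 = 1/5.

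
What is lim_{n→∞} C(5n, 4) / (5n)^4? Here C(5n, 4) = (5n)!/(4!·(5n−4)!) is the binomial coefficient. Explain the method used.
lim = 1/4! = 1/24

With N = 5n → ∞: C(N, 4) / N^4 = [N(N−1)…(N−3)] / (4! · N^4) = (1/4!) · 1 · (1 − 1/(5n)) · (1 − 2/(5n)) · (1 − 3/(5n)). Each factor → 1 as N → ∞, so the limit is 1/4! = 1/24.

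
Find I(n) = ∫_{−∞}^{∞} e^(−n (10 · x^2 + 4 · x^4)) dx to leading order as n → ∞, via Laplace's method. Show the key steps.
I(n) ~ sqrt(π/(10n))

φ(x) = 10 · x^2 + 4 · x^4 has its unique global minimum at x* = 0 (since φ'(x) = 20x + 16x^3 = 0 only at x = 0 for real x with both coefficients positive, and φ → ∞ as |x| → ∞). At x* = 0, φ(0) = 0 and φ''(0) = 20. Laplace's method then gives
  I(n) ~ sqrt(2π / (n · φ''(0))) · e^(−n φ(0)) = sqrt(2π / (20n)) = sqrt(π/(10n)).
The 4 · x^4 term contributes only at subleading order (an O(1/n) relative correction).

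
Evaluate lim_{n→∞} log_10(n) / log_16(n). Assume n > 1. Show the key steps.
lim = ln(16) / ln(10) = log_10(16)

Change of base: log_10(n) = ln n / ln 10 and log_16(n) = ln n / ln 16. The ratio is (ln n / ln 10) · (ln 16 / ln n) = ln 16 / ln 10, a constant independent of n. So the limit is ln 16 / ln 10 = log_10(16).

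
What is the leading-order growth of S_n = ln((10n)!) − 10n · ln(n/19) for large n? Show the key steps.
S_n ~ 10n · (ln 190 − 1) + O(ln n)

Stirling: ln((10n)!) = 10n ln(10n) − 10n + O(ln n).
  S_n = 10n ln(10n) − 10n − 10n ln(n/19) + O(ln n)
      = 10n ln(10n) − 10n ln n + 10n ln 19 − 10n + O(ln n)
      = 10n ln 10 + 10n ln 19 − 10n + O(ln n)
      = 10n (ln 190 − 1) + O(ln n).
Numerically ln(190) − 1 ≈ 4.2470.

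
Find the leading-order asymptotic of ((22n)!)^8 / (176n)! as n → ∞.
((22n)!)^8/(176n)! ~ ((2π·22n)^(7/2) / sqrt(8)) · 8^(−8·22n)  →  0

Write N = 22n. Stirling: N! ~ sqrt(2π N)(N/e)^N and (8N)! ~ sqrt(2π·8N)·(8N/e)^(8N).
  (N!)^8/(8N)! ~ (2π N)^(8/2) (N/e)^(8N) / [sqrt(2π·8N) (8N/e)^(8N)]
     = (2π N)^(8/2) / sqrt(2π·8N) · (N/(8N))^(8N)
     = (2π N)^((8−1)/2) / sqrt(8) · 8^(−8N).
Since 8^8 > 1, the factor 8^(−8N) decays exponentially, so the ratio → 0. Substituting N = 22n gives the stated form.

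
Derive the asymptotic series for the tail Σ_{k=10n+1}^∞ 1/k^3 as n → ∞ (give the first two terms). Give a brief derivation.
Σ_{k>10n} 1/k^3 = 1/(2 · (10n)^2) − 1/(2 · (10n)^3) + O(1/(10n)^4)

Compare to the integral: ∫_{10n}^∞ x^(−3) dx = [−x^(−2)/2]_{10n}^∞ = 1/((3−1)·(10n)^2). The Euler-Maclaurin correction adds −f(10n)/2 = −1/(2·(10n)^3). Euler-Maclaurin then gives
  Σ_{k>10n} 1/k^3 = ∫_{10n}^∞ dx/x^3 − 1/(2·(10n)^3) + O(1/(10n)^4).
(Equivalently this is ζ(3) − Σ_{k≤10n} 1/k^3.)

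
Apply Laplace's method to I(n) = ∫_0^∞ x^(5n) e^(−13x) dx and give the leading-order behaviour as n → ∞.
I(n) ~ (sqrt(2π·5n) / 13) · (5n/(13e))^(5n)

Write the integrand as exp(5n ln x − 13x) and set f(x) = 5n ln x − 13x. Then f'(x) = 5n/x − 13 = 0 at x* = 5n/13, and f''(x*) = −5n/x*^2 = −13^2/(5n). Laplace's method (interior maximum) gives
  I(n) ~ e^(f(x*)) · sqrt(2π / |f''(x*)|)
        = exp(5n ln(5n/13) − 5n) · sqrt(2π · 5n / 13^2)
        = (5n/13)^(5n) e^(−5n) · sqrt(2π·5n) / 13
        = (sqrt(2π·5n) / 13) · (5n/(13e))^(5n).
This matches Γ(5n+1)/13^(5n+1) with Stirling applied to Γ.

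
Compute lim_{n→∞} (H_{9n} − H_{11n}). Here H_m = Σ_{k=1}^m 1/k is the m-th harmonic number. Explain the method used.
lim = ln(9/11)

Euler-Maclaurin gives H_m = ln m + γ + 1/(2m) + O(1/m^2). The γ and O(1/m) terms cancel in the difference:
  H_{9n} − H_{11n} = ln(9n) − ln(11n) + O(1/n) = ln(9/11) + O(1/n).
Hence the limit is ln(9/11).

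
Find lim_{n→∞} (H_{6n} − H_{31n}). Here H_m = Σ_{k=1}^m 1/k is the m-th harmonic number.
lim = ln(6/31)

Euler-Maclaurin gives H_m = ln m + γ + 1/(2m) + O(1/m^2). The γ and O(1/m) terms cancel in the difference:
  H_{6n} − H_{31n} = ln(6n) − ln(31n) + O(1/n) = ln(6/31) + O(1/n).
Hence the limit is ln(6/31).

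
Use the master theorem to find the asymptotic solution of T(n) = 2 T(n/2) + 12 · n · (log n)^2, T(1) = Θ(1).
T(n) = Θ(n · (log n)^3)

Here log_2 2 = 1 and f(n) = 12 · n · (log n)^2 = Θ(n^(log_2 2) · (log n)^2). This is the extended Case 2 of the master theorem (f matches the critical exponent up to log factors), giving T(n) = Θ(n^(log_2 2) · (log n)^(2+1)) = Θ(n · (log n)^3).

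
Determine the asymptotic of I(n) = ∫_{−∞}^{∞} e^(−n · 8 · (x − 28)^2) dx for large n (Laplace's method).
I(n) = sqrt(π/(8n))

Here φ(x) = 8 · (x − 28)^2 has its unique minimum at x* = 28 with φ(x*) = 0 and φ''(x*) = 16. Laplace's method gives
  I(n) ~ e^(−n φ(x*)) · sqrt(2π / (n · φ''(x*))) = sqrt(2π / (16n)) = sqrt(π/(8n)).
This is exact: substituting u = (x − 28)·sqrt(8n) gives I(n) = (1/sqrt(8n)) ∫_{−∞}^{∞} e^(−u^2) du = sqrt(π/(8n)).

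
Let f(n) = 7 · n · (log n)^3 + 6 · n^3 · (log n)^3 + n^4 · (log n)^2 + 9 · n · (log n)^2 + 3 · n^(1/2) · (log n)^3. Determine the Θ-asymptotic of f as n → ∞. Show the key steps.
f(n) ∈ Θ(n^4 · (log n)^2)

Compare the terms by growth order. For large n, n^a · (log n)^b dominates n^a' · (log n)^b' iff a > a', or (a = a' and b > b'). Ranking the 5 terms shows the dominant one is n^4 · (log n)^2. Hence f(n) ∈ Θ(n^4 · (log n)^2).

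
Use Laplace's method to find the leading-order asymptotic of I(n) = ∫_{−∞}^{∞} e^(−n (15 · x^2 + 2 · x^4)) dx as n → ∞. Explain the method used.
I(n) ~ sqrt(π/(15n))

φ(x) = 15 · x^2 + 2 · x^4 has its unique global minimum at x* = 0 (since φ'(x) = 30x + 8x^3 = 0 only at x = 0 for real x with both coefficients positive, and φ → ∞ as |x| → ∞). At x* = 0, φ(0) = 0 and φ''(0) = 30. Laplace's method then gives
  I(n) ~ sqrt(2π / (n · φ''(0))) · e^(−n φ(0)) = sqrt(2π / (30n)) = sqrt(π/(15n)).
The 2 · x^4 term contributes only at subleading order (an O(1/n) relative correction).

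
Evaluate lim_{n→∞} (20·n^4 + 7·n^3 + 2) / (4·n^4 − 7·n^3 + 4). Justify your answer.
lim = 20/4 = 5

For large n the leading n^4 terms dominate both numerator and denominator. Dividing top and bottom by n^4, every other term tends to 0, leaving 20/4 = 5.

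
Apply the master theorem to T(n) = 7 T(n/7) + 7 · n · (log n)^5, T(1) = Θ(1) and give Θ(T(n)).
T(n) = Θ(n · (log n)^6)

Here log_7 7 = 1 and f(n) = 7 · n · (log n)^5 = Θ(n^(log_7 7) · (log n)^5). This is the extended Case 2 of the master theorem (f matches the critical exponent up to log factors), giving T(n) = Θ(n^(log_7 7) · (log n)^(5+1)) = Θ(n · (log n)^6).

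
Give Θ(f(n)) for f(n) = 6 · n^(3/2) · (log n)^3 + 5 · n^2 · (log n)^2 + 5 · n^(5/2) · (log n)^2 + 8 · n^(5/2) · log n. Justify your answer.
f(n) ∈ Θ(n^(5/2) · (log n)^2)

Compare the terms by growth order. For large n, n^a · (log n)^b dominates n^a' · (log n)^b' iff a > a', or (a = a' and b > b'). Ranking the 4 terms shows the dominant one is 5 · n^(5/2) · (log n)^2. Hence f(n) ∈ Θ(n^(5/2) · (log n)^2).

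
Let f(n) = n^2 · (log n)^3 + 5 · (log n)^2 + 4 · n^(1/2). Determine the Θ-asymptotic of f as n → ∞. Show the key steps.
f(n) ∈ Θ(n^2 · (log n)^3)

Compare the terms by growth order. For large n, n^a · (log n)^b dominates n^a' · (log n)^b' iff a > a', or (a = a' and b > b'). Ranking the 3 terms shows the dominant one is n^2 · (log n)^3. Hence f(n) ∈ Θ(n^2 · (log n)^3).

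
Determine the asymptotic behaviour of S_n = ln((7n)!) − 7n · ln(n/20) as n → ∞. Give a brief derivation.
S_n ~ 7n · (ln 140 − 1) + O(ln n)

Stirling: ln((7n)!) = 7n ln(7n) − 7n + O(ln n).
  S_n = 7n ln(7n) − 7n − 7n ln(n/20) + O(ln n)
      = 7n ln(7n) − 7n ln n + 7n ln 20 − 7n + O(ln n)
      = 7n ln 7 + 7n ln 20 − 7n + O(ln n)
      = 7n (ln 140 − 1) + O(ln n).
Numerically ln(140) − 1 ≈ 3.9416.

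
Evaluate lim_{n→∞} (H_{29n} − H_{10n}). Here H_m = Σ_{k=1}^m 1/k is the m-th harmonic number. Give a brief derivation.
lim = ln(29/10)

Euler-Maclaurin gives H_m = ln m + γ + 1/(2m) + O(1/m^2). The γ and O(1/m) terms cancel in the difference:
  H_{29n} − H_{10n} = ln(29n) − ln(10n) + O(1/n) = ln(29/10) + O(1/n).
Hence the limit is ln(29/10).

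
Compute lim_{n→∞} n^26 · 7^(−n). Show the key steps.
lim = 0

Exponentials with base > 1 dominate every fixed polynomial: for any fixed c, n^c / 7^n → 0 as n → ∞ (e.g. by the ratio test, or by writing 7^n = e^(n ln 7) and noting e^(n ln 7) / n^c → ∞). Hence n^26 · 7^(−n) = n^26 / 7^n → 0.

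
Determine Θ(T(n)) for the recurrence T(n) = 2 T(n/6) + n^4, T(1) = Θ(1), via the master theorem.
T(n) = Θ(n^4)

log_6 2 ≈ 0.387. f(n) = n^4 dominates n^(log_6 2) since 4 > 0.387, and the regularity condition a·f(n/b) = 2·(n/6)^4 = (2/1296)·n^4 ≤ c·f(n) holds with c = 2/1296 ≈ 0.00154 < 1. So this is Case 3: T(n) = Θ(f(n)) = Θ(n^4).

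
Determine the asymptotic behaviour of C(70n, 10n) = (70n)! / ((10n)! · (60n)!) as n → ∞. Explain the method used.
C(70n, 10n) ~ (823543/46656)^(10n) · sqrt(7/(12π·10n))

Write N = 10n. Apply Stirling to each factorial:
  (7N)! ~ sqrt(2π·7N) · (7N/e)^(7N),
  N! ~ sqrt(2π N) · (N/e)^N,
  (6N)! ~ sqrt(2π·6N) · (6N/e)^(6N).
The exponential factors combine to (7N)^(7N) / (N^N · (6N)^(6N)) = 7^(7N)/6^(6N) = (7^7/6^6)^N = (823543/46656)^N.
The square-root prefactors combine to sqrt(2π·7N) / (sqrt(2π N)·sqrt(2π·6N)) = sqrt(7 / (2π·6·N)) = sqrt(7/(12π·10n)).
Substituting N = 10n: C(70n, 10n) ~ (823543/46656)^(10n) · sqrt(7/(12π·10n)).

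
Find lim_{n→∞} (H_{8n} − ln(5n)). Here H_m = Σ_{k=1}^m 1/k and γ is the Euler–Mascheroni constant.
lim = ln(8/5) + γ

By Euler-Maclaurin, H_m = ln m + γ + O(1/m). So
  H_{8n} − ln(5n) = ln(8n) + γ − ln(5n) + O(1/n)
                       = ln(8/5) + γ + O(1/n).
Hence the limit is ln(8/5) + γ.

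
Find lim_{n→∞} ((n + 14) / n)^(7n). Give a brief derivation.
lim = e^98

Rewrite as (1 + 14/n)^(7n). By the standard limit (1 + x/n)^n → e^x, we have (1 + 14/n)^n → e^14, and raising to the 7th power gives e^98.
More precisely, ln[(1 + 14/n)^(7n)] = 7n · ln(1 + 14/n) = 7n · (14/n + O(1/n^2)) = 98 + O(1/n) → 98.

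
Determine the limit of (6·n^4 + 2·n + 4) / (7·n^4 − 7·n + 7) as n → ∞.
lim = 6/7

For large n the leading n^4 terms dominate both numerator and denominator. Dividing top and bottom by n^4, every other term tends to 0, leaving 6/7.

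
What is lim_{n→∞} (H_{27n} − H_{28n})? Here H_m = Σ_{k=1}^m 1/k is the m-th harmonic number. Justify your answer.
lim = ln(27/28)

Euler-Maclaurin gives H_m = ln m + γ + 1/(2m) + O(1/m^2). The γ and O(1/m) terms cancel in the difference:
  H_{27n} − H_{28n} = ln(27n) − ln(28n) + O(1/n) = ln(27/28) + O(1/n).
Hence the limit is ln(27/28).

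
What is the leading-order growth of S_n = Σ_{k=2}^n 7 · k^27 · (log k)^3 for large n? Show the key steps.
S_n ~ n^28 · (log n)^3 / 4

By integral comparison, S_n = ∫_1^n 7 · x^27 · (log x)^3 dx + O(n^27 · (log n)^3). For the integral, the leading term of ∫_1^n x^27 (log x)^3 dx is n^28/28 · (log n)^3 (by repeated integration by parts; each step lowers the log-exponent and produces a relatively O(1/log n) correction). Hence S_n ~ n^28 · (log n)^3 / 4.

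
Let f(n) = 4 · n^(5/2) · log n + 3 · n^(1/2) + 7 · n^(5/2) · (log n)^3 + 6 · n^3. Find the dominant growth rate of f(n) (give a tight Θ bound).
f(n) ∈ Θ(n^3)

Compare the terms by growth order. For large n, n^a · (log n)^b dominates n^a' · (log n)^b' iff a > a', or (a = a' and b > b'). Ranking the 4 terms shows the dominant one is 6 · n^3. Hence f(n) ∈ Θ(n^3).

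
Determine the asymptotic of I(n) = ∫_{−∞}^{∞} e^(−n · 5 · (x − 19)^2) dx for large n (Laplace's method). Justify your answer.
I(n) = sqrt(π/(5n))

Here φ(x) = 5 · (x − 19)^2 has its unique minimum at x* = 19 with φ(x*) = 0 and φ''(x*) = 10. Laplace's method gives
  I(n) ~ e^(−n φ(x*)) · sqrt(2π / (n · φ''(x*))) = sqrt(2π / (10n)) = sqrt(π/(5n)).
This is exact: substituting u = (x − 19)·sqrt(5n) gives I(n) = (1/sqrt(5n)) ∫_{−∞}^{∞} e^(−u^2) du = sqrt(π/(5n)).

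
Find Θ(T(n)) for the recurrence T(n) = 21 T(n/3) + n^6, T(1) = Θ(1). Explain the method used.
T(n) = Θ(n^6)

log_3 21 ≈ 2.771. f(n) = n^6 dominates n^(log_3 21) since 6 > 2.771, and the regularity condition a·f(n/b) = 21·(n/3)^6 = (21/729)·n^6 ≤ c·f(n) holds with c = 21/729 ≈ 0.0288 < 1. So this is Case 3: T(n) = Θ(f(n)) = Θ(n^6).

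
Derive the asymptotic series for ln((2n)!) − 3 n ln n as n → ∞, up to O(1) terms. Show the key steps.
ln((2n)!) − 3 n ln n = −n ln n + 2(ln 2 − 1) n + (1/2) ln(2π·2n) + O(1/n)

Stirling: ln((2n)!) = 2n ln(2n) − 2n + (1/2) ln(2π·2n) + O(1/n).
Expand 2n ln(2n) = 2n (ln n + ln 2) = 2n ln n + 2n ln 2.
Subtract 3n ln n: leading term is (2 − 3) n ln n = −n ln n. The next term is 2n ln 2 − 2n = 2(ln 2 − 1) n. Then the (1/2) ln(2π·2n) correction.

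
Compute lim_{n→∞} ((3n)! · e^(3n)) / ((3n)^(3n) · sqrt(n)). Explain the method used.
lim = sqrt(2π·3)

Stirling: (3n)! ~ sqrt(2π·3n) · (3n/e)^(3n). Hence
  (3n)! · e^(3n) / (3n)^(3n) ~ sqrt(2π·3n).
Dividing by sqrt(n): sqrt(2π·3n) / sqrt(n) = sqrt(2π·3) · n^((1−1)/2), so the limit is sqrt(2π·3).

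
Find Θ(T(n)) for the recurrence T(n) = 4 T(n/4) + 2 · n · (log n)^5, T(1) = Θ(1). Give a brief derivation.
T(n) = Θ(n · (log n)^6)

Here log_4 4 = 1 and f(n) = 2 · n · (log n)^5 = Θ(n^(log_4 4) · (log n)^5). This is the extended Case 2 of the master theorem (f matches the critical exponent up to log factors), giving T(n) = Θ(n^(log_4 4) · (log n)^(5+1)) = Θ(n · (log n)^6).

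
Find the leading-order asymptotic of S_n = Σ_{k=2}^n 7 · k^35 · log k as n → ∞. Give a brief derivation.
S_n ~ 7 · n^36 log n / 36 − 7 · n^36 / 1296

By integral comparison, S_n = ∫_1^n 7 · x^35 · log x dx + O(n^35 · log n). For the integral, ∫ x^35 log x dx = n^36 log n / 36 − n^36/1296 (integration by parts). Hence S_n ~ 7 · n^36 log n / 36 − 7 · n^36 / 1296.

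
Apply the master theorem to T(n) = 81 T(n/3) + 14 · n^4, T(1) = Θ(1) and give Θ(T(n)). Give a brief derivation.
T(n) = Θ(n^4 log n)

log_3 81 = 4, and f(n) = 14 · n^4 = Θ(n^(log_3 81)). This is Case 2 of the master theorem: T(n) = Θ(f(n) · log n) = Θ(n^4 log n).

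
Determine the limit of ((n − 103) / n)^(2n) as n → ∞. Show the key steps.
lim = e^(−206)

Rewrite as (1 − 103/n)^(2n). By the standard limit (1 + x/n)^n → e^x, we have (1 − 103/n)^n → e^(−103), and raising to the 2nd power gives e^(−206).
More precisely, ln[(1 − 103/n)^(2n)] = 2n · ln(1 − 103/n) = 2n · (-103/n + O(1/n^2)) = -206 + O(1/n) → -206.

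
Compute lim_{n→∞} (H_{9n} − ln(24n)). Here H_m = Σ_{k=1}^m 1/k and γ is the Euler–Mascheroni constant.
lim = ln(3/8) + γ

By Euler-Maclaurin, H_m = ln m + γ + O(1/m). So
  H_{9n} − ln(24n) = ln(9n) + γ − ln(24n) + O(1/n)
                       = ln(9/24) + γ + O(1/n).
Hence the limit is ln(9/24) + γ (= ln(3/8)).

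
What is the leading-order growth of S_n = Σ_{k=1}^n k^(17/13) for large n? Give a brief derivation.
S_n ~ (13/30) · n^(30/13)

Integral comparison: Σ_{k=1}^n k^(17/13) = ∫_0^n x^(17/13) dx + O(n^(17/13)). The integral is n^(1 + 17/13) / (1 + 17/13) = n^((17+13)/13) / ((17+13)/13) = (13/30) · n^(30/13).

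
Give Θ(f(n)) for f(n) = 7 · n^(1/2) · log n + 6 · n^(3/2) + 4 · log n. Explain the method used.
f(n) ∈ Θ(n^(3/2))

Compare the terms by growth order. For large n, n^a · (log n)^b dominates n^a' · (log n)^b' iff a > a', or (a = a' and b > b'). Ranking the 3 terms shows the dominant one is 6 · n^(3/2). Hence f(n) ∈ Θ(n^(3/2)).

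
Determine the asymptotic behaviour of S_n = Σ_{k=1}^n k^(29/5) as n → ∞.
S_n ~ (5/34) · n^(34/5)

Integral comparison: Σ_{k=1}^n k^(29/5) = ∫_0^n x^(29/5) dx + O(n^(29/5)). The integral is n^(1 + 29/5) / (1 + 29/5) = n^((29+5)/5) / ((29+5)/5) = (5/34) · n^(34/5).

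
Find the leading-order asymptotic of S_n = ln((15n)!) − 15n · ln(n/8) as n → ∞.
S_n ~ 15n · (ln 120 − 1) + O(ln n)

Stirling: ln((15n)!) = 15n ln(15n) − 15n + O(ln n).
  S_n = 15n ln(15n) − 15n − 15n ln(n/8) + O(ln n)
      = 15n ln(15n) − 15n ln n + 15n ln 8 − 15n + O(ln n)
      = 15n ln 15 + 15n ln 8 − 15n + O(ln n)
      = 15n (ln 120 − 1) + O(ln n).
Numerically ln(120) − 1 ≈ 3.7875.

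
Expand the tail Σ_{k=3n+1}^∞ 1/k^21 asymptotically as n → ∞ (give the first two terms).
Σ_{k>3n} 1/k^21 = 1/(20 · (3n)^20) − 1/(2 · (3n)^21) + O(1/(3n)^22)

Compare to the integral: ∫_{3n}^∞ x^(−21) dx = [−x^(−20)/20]_{3n}^∞ = 1/((21−1)·(3n)^20). The Euler-Maclaurin correction adds −f(3n)/2 = −1/(2·(3n)^21). Euler-Maclaurin then gives
  Σ_{k>3n} 1/k^21 = ∫_{3n}^∞ dx/x^21 − 1/(2·(3n)^21) + O(1/(3n)^22).
(Equivalently this is ζ(21) − Σ_{k≤3n} 1/k^21.)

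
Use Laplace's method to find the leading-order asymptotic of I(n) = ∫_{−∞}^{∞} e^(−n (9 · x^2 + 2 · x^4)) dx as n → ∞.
I(n) ~ sqrt(π/(9n))

φ(x) = 9 · x^2 + 2 · x^4 has its unique global minimum at x* = 0 (since φ'(x) = 18x + 8x^3 = 0 only at x = 0 for real x with both coefficients positive, and φ → ∞ as |x| → ∞). At x* = 0, φ(0) = 0 and φ''(0) = 18. Laplace's method then gives
  I(n) ~ sqrt(2π / (n · φ''(0))) · e^(−n φ(0)) = sqrt(2π / (18n)) = sqrt(π/(9n)).
The 2 · x^4 term contributes only at subleading order (an O(1/n) relative correction).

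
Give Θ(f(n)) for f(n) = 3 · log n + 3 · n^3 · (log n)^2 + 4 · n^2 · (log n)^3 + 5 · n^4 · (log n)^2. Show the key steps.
f(n) ∈ Θ(n^4 · (log n)^2)

Compare the terms by growth order. For large n, n^a · (log n)^b dominates n^a' · (log n)^b' iff a > a', or (a = a' and b > b'). Ranking the 4 terms shows the dominant one is 5 · n^4 · (log n)^2. Hence f(n) ∈ Θ(n^4 · (log n)^2).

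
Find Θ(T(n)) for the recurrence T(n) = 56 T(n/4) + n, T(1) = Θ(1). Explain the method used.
T(n) = Θ(n^(log_4 56))

Master theorem: compare f(n) = n to n^(log_4 56) where log_4 56 ≈ 2.904. Since 1 < log_4 56, we have f(n) = O(n^(log_4 56 − ε)) for some ε > 0 — Case 1. Hence T(n) = Θ(n^(log_4 56)).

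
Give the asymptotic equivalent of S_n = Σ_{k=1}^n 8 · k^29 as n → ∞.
S_n ~ 4 · n^30 / 15

By integral comparison (Euler-Maclaurin), Σ_{k=1}^n 8 · k^29 = 8 · ∫_0^n x^29 dx + O(n^29) = 8 · n^30/30 = 4 · n^30 / 15 + O(n^29). (Equivalently, Faulhaber's formula gives the same leading term.)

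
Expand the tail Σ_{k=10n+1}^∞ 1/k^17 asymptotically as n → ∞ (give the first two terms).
Σ_{k>10n} 1/k^17 = 1/(16 · (10n)^16) − 1/(2 · (10n)^17) + O(1/(10n)^18)

Compare to the integral: ∫_{10n}^∞ x^(−17) dx = [−x^(−16)/16]_{10n}^∞ = 1/((17−1)·(10n)^16). The Euler-Maclaurin correction adds −f(10n)/2 = −1/(2·(10n)^17). Euler-Maclaurin then gives
  Σ_{k>10n} 1/k^17 = ∫_{10n}^∞ dx/x^17 − 1/(2·(10n)^17) + O(1/(10n)^18).
(Equivalently this is ζ(17) − Σ_{k≤10n} 1/k^17.)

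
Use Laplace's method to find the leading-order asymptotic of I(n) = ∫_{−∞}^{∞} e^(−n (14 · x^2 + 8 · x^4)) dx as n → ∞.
I(n) ~ sqrt(π/(14n))

φ(x) = 14 · x^2 + 8 · x^4 has its unique global minimum at x* = 0 (since φ'(x) = 28x + 32x^3 = 0 only at x = 0 for real x with both coefficients positive, and φ → ∞ as |x| → ∞). At x* = 0, φ(0) = 0 and φ''(0) = 28. Laplace's method then gives
  I(n) ~ sqrt(2π / (n · φ''(0))) · e^(−n φ(0)) = sqrt(2π / (28n)) = sqrt(π/(14n)).
The 8 · x^4 term contributes only at subleading order (an O(1/n) relative correction).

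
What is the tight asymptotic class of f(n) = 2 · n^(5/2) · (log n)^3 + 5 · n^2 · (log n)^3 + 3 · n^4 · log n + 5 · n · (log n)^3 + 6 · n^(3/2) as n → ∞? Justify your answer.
f(n) ∈ Θ(n^4 · log n)

Compare the terms by growth order. For large n, n^a · (log n)^b dominates n^a' · (log n)^b' iff a > a', or (a = a' and b > b'). Ranking the 5 terms shows the dominant one is 3 · n^4 · log n. Hence f(n) ∈ Θ(n^4 · log n).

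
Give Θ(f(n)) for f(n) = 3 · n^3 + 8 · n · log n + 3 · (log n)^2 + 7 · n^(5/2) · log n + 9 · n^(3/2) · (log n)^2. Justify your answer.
f(n) ∈ Θ(n^3)

Compare the terms by growth order. For large n, n^a · (log n)^b dominates n^a' · (log n)^b' iff a > a', or (a = a' and b > b'). Ranking the 5 terms shows the dominant one is 3 · n^3. Hence f(n) ∈ Θ(n^3).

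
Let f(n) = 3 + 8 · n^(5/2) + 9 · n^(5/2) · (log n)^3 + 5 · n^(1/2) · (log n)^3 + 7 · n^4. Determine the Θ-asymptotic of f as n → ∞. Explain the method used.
f(n) ∈ Θ(n^4)

Compare the terms by growth order. For large n, n^a · (log n)^b dominates n^a' · (log n)^b' iff a > a', or (a = a' and b > b'). Ranking the 5 terms shows the dominant one is 7 · n^4. Hence f(n) ∈ Θ(n^4).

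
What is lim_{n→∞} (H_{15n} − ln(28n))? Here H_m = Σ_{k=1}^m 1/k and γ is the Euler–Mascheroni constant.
lim = ln(15/28) + γ

By Euler-Maclaurin, H_m = ln m + γ + O(1/m). So
  H_{15n} − ln(28n) = ln(15n) + γ − ln(28n) + O(1/n)
                       = ln(15/28) + γ + O(1/n).
Hence the limit is ln(15/28) + γ.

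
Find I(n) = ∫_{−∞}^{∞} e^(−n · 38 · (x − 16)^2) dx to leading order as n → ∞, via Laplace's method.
I(n) = sqrt(π/(38n))

Here φ(x) = 38 · (x − 16)^2 has its unique minimum at x* = 16 with φ(x*) = 0 and φ''(x*) = 76. Laplace's method gives
  I(n) ~ e^(−n φ(x*)) · sqrt(2π / (n · φ''(x*))) = sqrt(2π / (76n)) = sqrt(π/(38n)).
This is exact: substituting u = (x − 16)·sqrt(38n) gives I(n) = (1/sqrt(38n)) ∫_{−∞}^{∞} e^(−u^2) du = sqrt(π/(38n)).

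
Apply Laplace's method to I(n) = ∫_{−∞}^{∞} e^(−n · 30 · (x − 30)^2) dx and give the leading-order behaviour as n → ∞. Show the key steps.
I(n) = sqrt(π/(30n))

Here φ(x) = 30 · (x − 30)^2 has its unique minimum at x* = 30 with φ(x*) = 0 and φ''(x*) = 60. Laplace's method gives
  I(n) ~ e^(−n φ(x*)) · sqrt(2π / (n · φ''(x*))) = sqrt(2π / (60n)) = sqrt(π/(30n)).
This is exact: substituting u = (x − 30)·sqrt(30n) gives I(n) = (1/sqrt(30n)) ∫_{−∞}^{∞} e^(−u^2) du = sqrt(π/(30n)).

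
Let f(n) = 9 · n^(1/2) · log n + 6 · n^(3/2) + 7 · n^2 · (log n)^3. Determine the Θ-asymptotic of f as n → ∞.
f(n) ∈ Θ(n^2 · (log n)^3)

Compare the terms by growth order. For large n, n^a · (log n)^b dominates n^a' · (log n)^b' iff a > a', or (a = a' and b > b'). Ranking the 3 terms shows the dominant one is 7 · n^2 · (log n)^3. Hence f(n) ∈ Θ(n^2 · (log n)^3).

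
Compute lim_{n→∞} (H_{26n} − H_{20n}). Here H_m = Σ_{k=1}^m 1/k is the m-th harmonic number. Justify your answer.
lim = ln(26/20) = ln(13/10)

Euler-Maclaurin gives H_m = ln m + γ + 1/(2m) + O(1/m^2). The γ and O(1/m) terms cancel in the difference:
  H_{26n} − H_{20n} = ln(26n) − ln(20n) + O(1/n) = ln(26/20) + O(1/n).
Hence the limit is ln(26/20) = ln(13/10).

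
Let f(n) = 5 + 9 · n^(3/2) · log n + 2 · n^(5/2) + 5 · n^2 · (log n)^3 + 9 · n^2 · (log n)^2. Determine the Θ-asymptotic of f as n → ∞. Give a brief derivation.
f(n) ∈ Θ(n^(5/2))

Compare the terms by growth order. For large n, n^a · (log n)^b dominates n^a' · (log n)^b' iff a > a', or (a = a' and b > b'). Ranking the 5 terms shows the dominant one is 2 · n^(5/2). Hence f(n) ∈ Θ(n^(5/2)).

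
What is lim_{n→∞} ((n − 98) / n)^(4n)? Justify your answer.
lim = e^(−392)

Rewrite as (1 − 98/n)^(4n). By the standard limit (1 + x/n)^n → e^x, we have (1 − 98/n)^n → e^(−98), and raising to the 4th power gives e^(−392).
More precisely, ln[(1 − 98/n)^(4n)] = 4n · ln(1 − 98/n) = 4n · (-98/n + O(1/n^2)) = -392 + O(1/n) → -392.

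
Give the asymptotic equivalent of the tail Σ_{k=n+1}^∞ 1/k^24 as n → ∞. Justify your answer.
Σ_{k>n} 1/k^24 ~ 1/(23 · n^23)

Compare to the integral: ∫_{n}^∞ x^(−24) dx = [−x^(−23)/23]_{n}^∞ = 1/((24−1)·n^23). Euler-Maclaurin then gives
  Σ_{k>n} 1/k^24 = ∫_{n}^∞ dx/x^24 − 1/(2·n^24) + O(1/n^25).
(Equivalently this is ζ(24) − Σ_{k≤n} 1/k^24.)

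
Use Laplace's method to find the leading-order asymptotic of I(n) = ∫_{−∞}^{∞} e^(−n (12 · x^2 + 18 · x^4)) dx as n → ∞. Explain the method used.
I(n) ~ sqrt(π/(12n))

φ(x) = 12 · x^2 + 18 · x^4 has its unique global minimum at x* = 0 (since φ'(x) = 24x + 72x^3 = 0 only at x = 0 for real x with both coefficients positive, and φ → ∞ as |x| → ∞). At x* = 0, φ(0) = 0 and φ''(0) = 24. Laplace's method then gives
  I(n) ~ sqrt(2π / (n · φ''(0))) · e^(−n φ(0)) = sqrt(2π / (24n)) = sqrt(π/(12n)).
The 18 · x^4 term contributes only at subleading order (an O(1/n) relative correction).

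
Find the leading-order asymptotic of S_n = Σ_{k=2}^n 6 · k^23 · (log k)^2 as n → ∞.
S_n ~ n^24 · (log n)^2 / 4

By integral comparison, S_n = ∫_1^n 6 · x^23 · (log x)^2 dx + O(n^23 · (log n)^2). For the integral, the leading term of ∫_1^n x^23 (log x)^2 dx is n^24/24 · (log n)^2 (by repeated integration by parts; each step lowers the log-exponent and produces a relatively O(1/log n) correction). Hence S_n ~ n^24 · (log n)^2 / 4.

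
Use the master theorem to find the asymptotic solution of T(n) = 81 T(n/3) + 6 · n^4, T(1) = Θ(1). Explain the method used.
T(n) = Θ(n^4 log n)

log_3 81 = 4, and f(n) = 6 · n^4 = Θ(n^(log_3 81)). This is Case 2 of the master theorem: T(n) = Θ(f(n) · log n) = Θ(n^4 log n).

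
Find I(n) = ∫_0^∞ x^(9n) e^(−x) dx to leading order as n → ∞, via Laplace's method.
I(n) ~ sqrt(2π·9n) · (9n/e)^(9n)

Write the integrand as exp(9n ln x − x) and set f(x) = 9n ln x − x. Then f'(x) = 9n/x − 1 = 0 at x* = 9n, and f''(x*) = −9n/x*^2 = −1/(9n). Laplace's method (interior maximum) gives
  I(n) ~ e^(f(x*)) · sqrt(2π / |f''(x*)|)
        = exp(9n ln(9n) − 9n) · sqrt(2π · 9n)
        = (9n)^(9n) e^(−9n) · sqrt(2π·9n)
        = sqrt(2π·9n) · (9n/e)^(9n).
This matches Γ(9n+1) with Stirling applied to Γ.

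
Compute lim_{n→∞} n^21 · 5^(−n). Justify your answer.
lim = 0

Exponentials with base > 1 dominate every fixed polynomial: for any fixed c, n^c / 5^n → 0 as n → ∞ (e.g. by the ratio test, or by writing 5^n = e^(n ln 5) and noting e^(n ln 5) / n^c → ∞). Hence n^21 · 5^(−n) = n^21 / 5^n → 0.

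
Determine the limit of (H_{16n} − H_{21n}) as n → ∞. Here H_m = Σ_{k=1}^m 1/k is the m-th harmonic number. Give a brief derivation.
lim = ln(16/21)

Euler-Maclaurin gives H_m = ln m + γ + 1/(2m) + O(1/m^2). The γ and O(1/m) terms cancel in the difference:
  H_{16n} − H_{21n} = ln(16n) − ln(21n) + O(1/n) = ln(16/21) + O(1/n).
Hence the limit is ln(16/21).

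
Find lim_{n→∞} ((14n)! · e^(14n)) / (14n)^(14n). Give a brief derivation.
lim = ∞

Stirling: (14n)! ~ sqrt(2π·14n) · (14n/e)^(14n). Hence
  (14n)! · e^(14n) / (14n)^(14n) ~ sqrt(2π·14n) = sqrt(2π·14) · sqrt(n) → ∞.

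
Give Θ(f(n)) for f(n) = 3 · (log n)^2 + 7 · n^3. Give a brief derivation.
f(n) ∈ Θ(n^3)

Compare the terms by growth order. For large n, n^a · (log n)^b dominates n^a' · (log n)^b' iff a > a', or (a = a' and b > b'). Ranking the 2 terms shows the dominant one is 7 · n^3. Hence f(n) ∈ Θ(n^3).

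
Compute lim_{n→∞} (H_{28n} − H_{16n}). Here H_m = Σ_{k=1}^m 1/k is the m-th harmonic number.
lim = ln(28/16) = ln(7/4)

Euler-Maclaurin gives H_m = ln m + γ + 1/(2m) + O(1/m^2). The γ and O(1/m) terms cancel in the difference:
  H_{28n} − H_{16n} = ln(28n) − ln(16n) + O(1/n) = ln(28/16) + O(1/n).
Hence the limit is ln(28/16) = ln(7/4).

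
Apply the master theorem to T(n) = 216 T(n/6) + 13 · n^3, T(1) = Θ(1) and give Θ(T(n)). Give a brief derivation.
T(n) = Θ(n^3 log n)

log_6 216 = 3, and f(n) = 13 · n^3 = Θ(n^(log_6 216)). This is Case 2 of the master theorem: T(n) = Θ(f(n) · log n) = Θ(n^3 log n).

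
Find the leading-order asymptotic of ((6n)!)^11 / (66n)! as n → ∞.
((6n)!)^11/(66n)! ~ ((2π·6n)^(10/2) / sqrt(11)) · 11^(−11·6n)  →  0

Write N = 6n. Stirling: N! ~ sqrt(2π N)(N/e)^N and (11N)! ~ sqrt(2π·11N)·(11N/e)^(11N).
  (N!)^11/(11N)! ~ (2π N)^(11/2) (N/e)^(11N) / [sqrt(2π·11N) (11N/e)^(11N)]
     = (2π N)^(11/2) / sqrt(2π·11N) · (N/(11N))^(11N)
     = (2π N)^((11−1)/2) / sqrt(11) · 11^(−11N).
Since 11^11 > 1, the factor 11^(−11N) decays exponentially, so the ratio → 0. Substituting N = 6n gives the stated form.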